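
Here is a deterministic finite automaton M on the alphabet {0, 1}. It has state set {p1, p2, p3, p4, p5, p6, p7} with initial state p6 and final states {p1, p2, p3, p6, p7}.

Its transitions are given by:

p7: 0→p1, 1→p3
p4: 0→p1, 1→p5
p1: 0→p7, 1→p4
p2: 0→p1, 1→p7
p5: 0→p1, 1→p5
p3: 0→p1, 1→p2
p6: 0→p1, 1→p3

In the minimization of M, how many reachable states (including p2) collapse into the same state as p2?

Start with accepting vs non-accepting: {p1,p2,p3,p6,p7} | {p4,p5}.
Split {p1,p2,p3,p6,p7} by δ(·,1) → {p2,p3,p6,p7} and {p1}.
The partition is now stable with 3 blocks: {p2,p3,p6,p7} | {p4,p5} | {p1}.
State p2 belongs to the block {p2,p3,p6,p7}, which has 4 states.

4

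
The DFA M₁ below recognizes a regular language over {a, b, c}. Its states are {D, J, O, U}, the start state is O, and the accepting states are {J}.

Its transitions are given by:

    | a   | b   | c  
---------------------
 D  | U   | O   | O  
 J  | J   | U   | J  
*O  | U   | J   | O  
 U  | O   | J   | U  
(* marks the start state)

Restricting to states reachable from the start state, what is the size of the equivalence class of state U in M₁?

States {D} cannot be reached from the start state, so discard them.
Initial partition by acceptance: {J} | {O,U}.
The partition is now stable with 2 blocks: {J} | {O,U}.
The equivalence class containing U is {O,U}, of size 2.

2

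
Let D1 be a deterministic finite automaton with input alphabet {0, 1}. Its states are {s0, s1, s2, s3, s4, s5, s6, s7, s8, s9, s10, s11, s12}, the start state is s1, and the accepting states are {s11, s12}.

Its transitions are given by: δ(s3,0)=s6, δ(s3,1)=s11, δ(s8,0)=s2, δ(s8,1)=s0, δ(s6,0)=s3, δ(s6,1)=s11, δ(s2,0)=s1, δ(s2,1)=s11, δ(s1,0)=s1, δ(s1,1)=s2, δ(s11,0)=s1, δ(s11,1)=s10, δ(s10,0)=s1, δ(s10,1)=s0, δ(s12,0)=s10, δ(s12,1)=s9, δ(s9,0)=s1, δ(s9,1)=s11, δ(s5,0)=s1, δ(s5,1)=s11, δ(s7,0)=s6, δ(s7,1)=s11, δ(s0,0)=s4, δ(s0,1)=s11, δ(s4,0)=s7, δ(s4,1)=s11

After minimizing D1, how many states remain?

5

States {s5,s8,s9,s12} cannot be reached from the start state, so discard them.
Initial partition by acceptance: {s11} | {s0,s1,s2,s3,s4,s6,s7,s10}.
Split {s0,s1,s2,s3,s4,s6,s7,s10} by δ(·,1) → {s0,s2,s3,s4,s6,s7} and {s1,s10}.
On input 0, block {s0,s2,s3,s4,s6,s7} splits into {s0,s3,s4,s6,s7} and {s2}.
Split {s1,s10} by δ(·,1) → {s1} and {s10}.
No further refinement is possible. Final partition (5 blocks): {s11} | {s0,s3,s4,s6,s7} | {s1} | {s2} | {s10}.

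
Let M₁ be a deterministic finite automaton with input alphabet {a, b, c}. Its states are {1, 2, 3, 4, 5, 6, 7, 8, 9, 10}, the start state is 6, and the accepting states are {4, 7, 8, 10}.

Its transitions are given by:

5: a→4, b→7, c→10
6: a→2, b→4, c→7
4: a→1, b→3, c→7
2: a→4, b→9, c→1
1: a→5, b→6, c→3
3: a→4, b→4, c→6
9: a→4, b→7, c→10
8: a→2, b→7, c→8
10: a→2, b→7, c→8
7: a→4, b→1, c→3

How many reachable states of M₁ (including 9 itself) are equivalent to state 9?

All states are reachable from the start state.
Initial partition by acceptance: {4,7,8,10} | {1,2,3,5,6,9}.
Refine {4,7,8,10} on symbol a: members go to different blocks, giving {4,8,10} and {7}.
On input b, block {4,8,10} splits into {8,10} and {4}.
Refine {1,2,3,5,6,9} on symbol a: members go to different blocks, giving {2,3,5,9} and {1,6}.
Refine {2,3,5,9} on symbol b: members go to different blocks, giving {5,9} and {2} and {3}.
Split {1,6} by δ(·,a) → {1} and {6}.
Stable partition: {8,10} | {5,9} | {7} | {4} | {1} | {2} | {3} | {6} — 8 equivalence classes.
State 9 belongs to the block {5,9}, which has 2 states.

2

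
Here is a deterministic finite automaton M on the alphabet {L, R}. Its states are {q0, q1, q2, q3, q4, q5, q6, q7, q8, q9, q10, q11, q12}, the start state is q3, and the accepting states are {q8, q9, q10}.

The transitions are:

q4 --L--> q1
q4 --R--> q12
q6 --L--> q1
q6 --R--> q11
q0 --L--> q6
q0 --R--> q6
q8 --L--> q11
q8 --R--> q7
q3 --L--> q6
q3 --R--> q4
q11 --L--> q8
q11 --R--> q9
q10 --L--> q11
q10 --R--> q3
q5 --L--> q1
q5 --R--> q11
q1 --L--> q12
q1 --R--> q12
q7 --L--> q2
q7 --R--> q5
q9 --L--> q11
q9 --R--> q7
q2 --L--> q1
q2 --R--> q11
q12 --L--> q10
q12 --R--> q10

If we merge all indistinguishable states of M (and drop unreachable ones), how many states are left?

5

Reachable states from the start: {q1,q2,q3,q4,q5,q6,q7,q8,q9,q10,q11,q12}. Unreachable: {q0} — drop them.
Start with accepting vs non-accepting: {q8,q9,q10} | {q1,q2,q3,q4,q5,q6,q7,q11,q12}.
Split {q1,q2,q3,q4,q5,q6,q7,q11,q12} by δ(·,L) → {q1,q2,q3,q4,q5,q6,q7} and {q11,q12}.
Split {q1,q2,q3,q4,q5,q6,q7} by δ(·,L) → {q2,q3,q4,q5,q6,q7} and {q1}.
On input L, block {q2,q3,q4,q5,q6,q7} splits into {q2,q4,q5,q6} and {q3,q7}.
The partition is now stable with 5 blocks: {q8,q9,q10} | {q2,q4,q5,q6} | {q11,q12} | {q1} | {q3,q7}.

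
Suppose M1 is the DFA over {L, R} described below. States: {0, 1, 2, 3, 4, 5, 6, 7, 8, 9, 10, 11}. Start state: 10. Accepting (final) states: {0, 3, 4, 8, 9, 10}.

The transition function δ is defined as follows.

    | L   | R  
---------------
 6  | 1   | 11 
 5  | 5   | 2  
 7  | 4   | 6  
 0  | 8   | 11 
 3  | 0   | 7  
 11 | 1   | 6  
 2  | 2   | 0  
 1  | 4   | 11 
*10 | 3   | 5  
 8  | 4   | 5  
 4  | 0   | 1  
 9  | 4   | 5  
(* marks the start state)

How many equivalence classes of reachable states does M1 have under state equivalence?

7

First remove the unreachable states {9}; 11 states remain.
Initial partition by acceptance: {0,3,4,8,10} | {1,2,5,6,7,11}.
Refine {1,2,5,6,7,11} on symbol L: members go to different blocks, giving {2,5,6,11} and {1,7}.
On input R, block {0,3,4,8,10} splits into {0,8,10} and {3,4}.
Refine {0,8,10} on symbol L: members go to different blocks, giving {8,10} and {0}.
On input L, block {2,5,6,11} splits into {2,5} and {6,11}.
Split {2,5} by δ(·,R) → {2} and {5}.
No further refinement is possible. Final partition (7 blocks): {8,10} | {2} | {1,7} | {3,4} | {0} | {6,11} | {5}.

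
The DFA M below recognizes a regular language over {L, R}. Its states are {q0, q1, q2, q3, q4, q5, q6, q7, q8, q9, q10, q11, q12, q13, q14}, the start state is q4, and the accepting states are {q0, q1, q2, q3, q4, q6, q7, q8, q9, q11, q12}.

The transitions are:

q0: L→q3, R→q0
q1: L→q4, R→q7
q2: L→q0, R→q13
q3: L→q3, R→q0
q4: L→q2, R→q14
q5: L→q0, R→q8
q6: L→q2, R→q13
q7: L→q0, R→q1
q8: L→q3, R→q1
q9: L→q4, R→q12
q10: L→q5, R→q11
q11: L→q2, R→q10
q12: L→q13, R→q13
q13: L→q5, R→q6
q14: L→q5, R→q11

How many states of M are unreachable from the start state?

2

Starting at q4 and following transitions, the reachable set is {q0, q1, q2, q3, q4, q5, q6, q7, q8, q10, q11, q13, q14}. That leaves q9, q12 unreachable — 2 in total.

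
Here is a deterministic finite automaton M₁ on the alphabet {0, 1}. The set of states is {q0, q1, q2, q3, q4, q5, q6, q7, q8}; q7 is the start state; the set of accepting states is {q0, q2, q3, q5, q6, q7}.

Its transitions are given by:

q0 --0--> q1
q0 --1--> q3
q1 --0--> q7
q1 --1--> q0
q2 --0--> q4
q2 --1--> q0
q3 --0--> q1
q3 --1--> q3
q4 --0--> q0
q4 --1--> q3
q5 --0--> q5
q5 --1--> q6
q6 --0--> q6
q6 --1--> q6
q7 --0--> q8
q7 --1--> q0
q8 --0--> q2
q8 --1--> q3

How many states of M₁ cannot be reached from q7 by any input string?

2

BFS from q7 reaches {q0, q1, q2, q3, q4, q7, q8}; the 2 state(s) q5, q6 are never visited.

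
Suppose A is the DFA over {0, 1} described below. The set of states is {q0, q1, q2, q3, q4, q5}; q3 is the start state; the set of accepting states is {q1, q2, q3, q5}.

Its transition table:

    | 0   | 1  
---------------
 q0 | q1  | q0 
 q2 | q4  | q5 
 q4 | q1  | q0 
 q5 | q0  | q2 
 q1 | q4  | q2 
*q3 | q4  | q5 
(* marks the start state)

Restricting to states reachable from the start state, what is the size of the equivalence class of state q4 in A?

2

P0 = {q1,q2,q3,q5} | {q0,q4}.
The partition is now stable with 2 blocks: {q1,q2,q3,q5} | {q0,q4}.
State q4 belongs to the block {q0,q4}, which has 2 states.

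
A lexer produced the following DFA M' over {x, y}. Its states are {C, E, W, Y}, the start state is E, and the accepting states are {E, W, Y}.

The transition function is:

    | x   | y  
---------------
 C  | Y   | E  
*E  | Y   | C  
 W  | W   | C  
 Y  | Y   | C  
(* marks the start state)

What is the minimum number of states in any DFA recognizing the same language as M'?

First remove the unreachable states {W}; 3 states remain.
Initial partition by acceptance: {E,Y} | {C}.
No further refinement is possible. Final partition (2 blocks): {E,Y} | {C}.

2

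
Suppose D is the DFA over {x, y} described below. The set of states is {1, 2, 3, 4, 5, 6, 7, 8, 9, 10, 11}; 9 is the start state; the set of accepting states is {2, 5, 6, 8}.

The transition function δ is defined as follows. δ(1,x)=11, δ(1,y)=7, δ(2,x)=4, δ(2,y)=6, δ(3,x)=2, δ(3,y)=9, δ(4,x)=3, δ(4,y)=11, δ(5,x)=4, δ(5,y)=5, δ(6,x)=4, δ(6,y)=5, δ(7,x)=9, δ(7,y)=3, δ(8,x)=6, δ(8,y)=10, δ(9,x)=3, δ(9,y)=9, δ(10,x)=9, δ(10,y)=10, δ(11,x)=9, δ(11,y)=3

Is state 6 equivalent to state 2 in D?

Reachable states from the start: {2,3,4,5,6,9,11}. Unreachable: {1,7,8,10} — drop them.
Initial partition by acceptance: {2,5,6} | {3,4,9,11}.
On input x, block {3,4,9,11} splits into {4,9,11} and {3}.
Split {4,9,11} by δ(·,x) → {4,9} and {11}.
Refine {4,9} on symbol y: members go to different blocks, giving {4} and {9}.
No further refinement is possible. Final partition (5 blocks): {2,5,6} | {4} | {3} | {11} | {9}.
6 and 2 lie in the same block of the stable partition, so they are equivalent — no string distinguishes them.

Yes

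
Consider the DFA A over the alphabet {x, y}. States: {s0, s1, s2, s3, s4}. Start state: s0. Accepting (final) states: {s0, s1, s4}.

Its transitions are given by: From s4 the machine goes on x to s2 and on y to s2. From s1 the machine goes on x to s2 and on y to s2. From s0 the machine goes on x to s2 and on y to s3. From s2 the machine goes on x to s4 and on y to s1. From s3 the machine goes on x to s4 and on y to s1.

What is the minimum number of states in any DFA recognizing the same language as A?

2

All states are reachable from the start state.
P0 = {s0,s1,s4} | {s2,s3}.
No further refinement is possible. Final partition (2 blocks): {s0,s1,s4} | {s2,s3}.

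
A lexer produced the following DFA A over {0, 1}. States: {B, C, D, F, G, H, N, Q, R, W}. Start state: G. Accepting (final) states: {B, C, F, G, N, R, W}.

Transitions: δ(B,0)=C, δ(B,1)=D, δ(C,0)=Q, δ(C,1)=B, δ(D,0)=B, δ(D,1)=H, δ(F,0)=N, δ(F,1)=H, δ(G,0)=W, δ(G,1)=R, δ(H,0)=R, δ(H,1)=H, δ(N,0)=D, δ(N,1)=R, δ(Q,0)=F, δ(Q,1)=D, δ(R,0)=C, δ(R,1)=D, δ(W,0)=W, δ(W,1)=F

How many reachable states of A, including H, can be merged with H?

Start with accepting vs non-accepting: {B,C,F,G,N,R,W} | {D,H,Q}.
Refine {B,C,F,G,N,R,W} on symbol 0: members go to different blocks, giving {B,F,G,R,W} and {C,N}.
Split {B,F,G,R,W} by δ(·,0) → {B,F,R} and {G,W}.
The partition is now stable with 4 blocks: {B,F,R} | {D,H,Q} | {C,N} | {G,W}.
State H belongs to the block {D,H,Q}, which has 3 states.

3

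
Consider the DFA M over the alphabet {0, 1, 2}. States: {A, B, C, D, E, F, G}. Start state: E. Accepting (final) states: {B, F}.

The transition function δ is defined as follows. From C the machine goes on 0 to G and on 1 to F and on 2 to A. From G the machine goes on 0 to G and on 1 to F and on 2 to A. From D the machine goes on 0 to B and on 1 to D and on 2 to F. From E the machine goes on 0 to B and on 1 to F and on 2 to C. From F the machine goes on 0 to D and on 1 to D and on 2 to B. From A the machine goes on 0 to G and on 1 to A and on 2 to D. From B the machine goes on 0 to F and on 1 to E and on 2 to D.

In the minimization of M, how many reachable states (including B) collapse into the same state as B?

All states are reachable from the start state.
P0 = {B,F} | {A,C,D,E,G}.
Refine {B,F} on symbol 0: members go to different blocks, giving {B} and {F}.
On input 0, block {A,C,D,E,G} splits into {A,C,G} and {D,E}.
On input 1, block {A,C,G} splits into {C,G} and {A}.
On input 1, block {D,E} splits into {D} and {E}.
Stable partition: {B} | {C,G} | {F} | {D} | {A} | {E} — 6 equivalence classes.
State B belongs to the block {B}, which has 1 states.

1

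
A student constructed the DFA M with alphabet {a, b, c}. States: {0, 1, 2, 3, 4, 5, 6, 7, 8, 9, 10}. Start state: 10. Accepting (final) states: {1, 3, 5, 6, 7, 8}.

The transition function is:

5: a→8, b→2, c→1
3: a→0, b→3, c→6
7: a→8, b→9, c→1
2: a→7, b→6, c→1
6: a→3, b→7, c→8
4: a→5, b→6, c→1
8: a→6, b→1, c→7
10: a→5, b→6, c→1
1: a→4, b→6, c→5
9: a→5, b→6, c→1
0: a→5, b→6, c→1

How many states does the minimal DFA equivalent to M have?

All states are reachable from the start state.
P0 = {1,3,5,6,7,8} | {0,2,4,9,10}.
Refine {1,3,5,6,7,8} on symbol a: members go to different blocks, giving {5,6,7,8} and {1,3}.
On input a, block {5,6,7,8} splits into {5,7,8} and {6}.
Split {5,7,8} by δ(·,a) → {5,7} and {8}.
On input b, block {1,3} splits into {1} and {3}.
No further refinement is possible. Final partition (6 blocks): {5,7} | {0,2,4,9,10} | {1} | {6} | {8} | {3}.

6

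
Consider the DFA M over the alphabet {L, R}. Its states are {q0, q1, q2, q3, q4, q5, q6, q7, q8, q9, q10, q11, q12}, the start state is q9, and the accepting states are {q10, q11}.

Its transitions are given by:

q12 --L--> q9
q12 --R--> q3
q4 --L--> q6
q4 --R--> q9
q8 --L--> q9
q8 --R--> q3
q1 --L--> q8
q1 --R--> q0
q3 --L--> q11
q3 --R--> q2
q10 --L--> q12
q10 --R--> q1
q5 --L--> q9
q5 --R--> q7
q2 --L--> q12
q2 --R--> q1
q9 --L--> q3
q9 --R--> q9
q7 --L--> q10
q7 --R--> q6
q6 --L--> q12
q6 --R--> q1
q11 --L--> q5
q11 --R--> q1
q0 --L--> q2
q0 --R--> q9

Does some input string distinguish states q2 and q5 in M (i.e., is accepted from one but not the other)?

Yes

First remove the unreachable states {q4}; 12 states remain.
Start with accepting vs non-accepting: {q10,q11} | {q0,q1,q2,q3,q5,q6,q7,q8,q9,q12}.
On input L, block {q0,q1,q2,q3,q5,q6,q7,q8,q9,q12} splits into {q0,q1,q2,q5,q6,q8,q9,q12} and {q3,q7}.
Refine {q0,q1,q2,q5,q6,q8,q9,q12} on symbol L: members go to different blocks, giving {q0,q1,q2,q5,q6,q8,q12} and {q9}.
Refine {q0,q1,q2,q5,q6,q8,q12} on symbol L: members go to different blocks, giving {q0,q1,q2,q6} and {q5,q8,q12}.
On input L, block {q0,q1,q2,q6} splits into {q1,q2,q6} and {q0}.
On input R, block {q1,q2,q6} splits into {q2,q6} and {q1}.
Stable partition: {q10,q11} | {q2,q6} | {q3,q7} | {q9} | {q5,q8,q12} | {q0} | {q1} — 7 equivalence classes.
q2 and q5 end up in different blocks, so they are distinguishable. For instance, the string 'RL' is accepted from only q5.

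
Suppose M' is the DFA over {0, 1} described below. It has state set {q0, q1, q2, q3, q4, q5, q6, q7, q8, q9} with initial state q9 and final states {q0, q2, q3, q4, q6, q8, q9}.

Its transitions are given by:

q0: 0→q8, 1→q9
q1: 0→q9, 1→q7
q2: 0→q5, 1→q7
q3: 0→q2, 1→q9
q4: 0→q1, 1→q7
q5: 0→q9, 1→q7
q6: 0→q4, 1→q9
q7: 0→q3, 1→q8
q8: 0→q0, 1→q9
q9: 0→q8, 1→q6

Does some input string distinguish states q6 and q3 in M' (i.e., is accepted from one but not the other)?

Every state is reachable, so we keep all 10.
Initial partition by acceptance: {q0,q2,q3,q4,q6,q8,q9} | {q1,q5,q7}.
On input 0, block {q0,q2,q3,q4,q6,q8,q9} splits into {q0,q3,q6,q8,q9} and {q2,q4}.
On input 0, block {q0,q3,q6,q8,q9} splits into {q0,q8,q9} and {q3,q6}.
Refine {q0,q8,q9} on symbol 1: members go to different blocks, giving {q0,q8} and {q9}.
Split {q1,q5,q7} by δ(·,0) → {q1,q5} and {q7}.
Stable partition: {q0,q8} | {q1,q5} | {q2,q4} | {q3,q6} | {q9} | {q7} — 6 equivalence classes.
q6 and q3 lie in the same block of the stable partition, so they are equivalent — no string distinguishes them.

No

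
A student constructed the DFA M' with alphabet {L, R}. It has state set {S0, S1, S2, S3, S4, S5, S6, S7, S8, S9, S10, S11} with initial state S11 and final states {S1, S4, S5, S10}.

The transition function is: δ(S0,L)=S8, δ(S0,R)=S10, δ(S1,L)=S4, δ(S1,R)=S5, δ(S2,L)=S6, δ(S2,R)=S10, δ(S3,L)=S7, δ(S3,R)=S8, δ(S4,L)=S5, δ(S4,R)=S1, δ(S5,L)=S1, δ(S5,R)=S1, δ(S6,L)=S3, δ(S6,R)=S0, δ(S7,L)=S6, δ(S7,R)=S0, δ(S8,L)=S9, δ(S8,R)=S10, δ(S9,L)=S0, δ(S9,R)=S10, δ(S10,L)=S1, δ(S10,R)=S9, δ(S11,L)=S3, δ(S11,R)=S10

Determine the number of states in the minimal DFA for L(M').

5

States {S2} cannot be reached from the start state, so discard them.
Start with accepting vs non-accepting: {S1,S4,S5,S10} | {S0,S3,S6,S7,S8,S9,S11}.
Split {S1,S4,S5,S10} by δ(·,R) → {S1,S4,S5} and {S10}.
Refine {S0,S3,S6,S7,S8,S9,S11} on symbol R: members go to different blocks, giving {S0,S8,S9,S11} and {S3,S6,S7}.
Split {S0,S8,S9,S11} by δ(·,L) → {S0,S8,S9} and {S11}.
The partition is now stable with 5 blocks: {S1,S4,S5} | {S0,S8,S9} | {S10} | {S3,S6,S7} | {S11}.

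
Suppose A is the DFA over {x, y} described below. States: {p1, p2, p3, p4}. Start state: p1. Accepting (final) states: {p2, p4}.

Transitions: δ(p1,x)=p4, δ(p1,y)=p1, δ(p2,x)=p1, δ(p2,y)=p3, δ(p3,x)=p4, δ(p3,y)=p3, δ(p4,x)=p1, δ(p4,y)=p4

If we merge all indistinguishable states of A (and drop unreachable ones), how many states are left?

First remove the unreachable states {p2,p3}; 2 states remain.
Initial partition by acceptance: {p4} | {p1}.
The partition is now stable with 2 blocks: {p4} | {p1}.

2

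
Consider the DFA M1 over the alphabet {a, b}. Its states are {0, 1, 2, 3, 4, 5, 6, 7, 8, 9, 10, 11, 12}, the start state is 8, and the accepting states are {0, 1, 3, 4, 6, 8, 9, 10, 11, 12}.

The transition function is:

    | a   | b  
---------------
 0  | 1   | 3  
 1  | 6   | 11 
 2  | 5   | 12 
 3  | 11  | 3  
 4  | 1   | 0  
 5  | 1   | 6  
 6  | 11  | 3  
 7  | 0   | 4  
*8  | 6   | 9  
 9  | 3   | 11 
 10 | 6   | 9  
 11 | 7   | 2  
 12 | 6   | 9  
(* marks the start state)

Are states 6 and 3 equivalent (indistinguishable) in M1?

Yes

States {10} cannot be reached from the start state, so discard them.
Initial partition by acceptance: {0,1,3,4,6,8,9,11,12} | {2,5,7}.
On input a, block {0,1,3,4,6,8,9,11,12} splits into {0,1,3,4,6,8,9,12} and {11}.
Refine {0,1,3,4,6,8,9,12} on symbol a: members go to different blocks, giving {0,1,4,8,9,12} and {3,6}.
Refine {0,1,4,8,9,12} on symbol a: members go to different blocks, giving {1,8,9,12} and {0,4}.
On input b, block {1,8,9,12} splits into {1,9} and {8,12}.
Refine {2,5,7} on symbol a: members go to different blocks, giving {2} and {5} and {7}.
Split {0,4} by δ(·,b) → {0} and {4}.
Stable partition: {1,9} | {2} | {11} | {3,6} | {0} | {8,12} | {5} | {7} | {4} — 9 equivalence classes.
6 and 3 lie in the same block of the stable partition, so they are equivalent — no string distinguishes them.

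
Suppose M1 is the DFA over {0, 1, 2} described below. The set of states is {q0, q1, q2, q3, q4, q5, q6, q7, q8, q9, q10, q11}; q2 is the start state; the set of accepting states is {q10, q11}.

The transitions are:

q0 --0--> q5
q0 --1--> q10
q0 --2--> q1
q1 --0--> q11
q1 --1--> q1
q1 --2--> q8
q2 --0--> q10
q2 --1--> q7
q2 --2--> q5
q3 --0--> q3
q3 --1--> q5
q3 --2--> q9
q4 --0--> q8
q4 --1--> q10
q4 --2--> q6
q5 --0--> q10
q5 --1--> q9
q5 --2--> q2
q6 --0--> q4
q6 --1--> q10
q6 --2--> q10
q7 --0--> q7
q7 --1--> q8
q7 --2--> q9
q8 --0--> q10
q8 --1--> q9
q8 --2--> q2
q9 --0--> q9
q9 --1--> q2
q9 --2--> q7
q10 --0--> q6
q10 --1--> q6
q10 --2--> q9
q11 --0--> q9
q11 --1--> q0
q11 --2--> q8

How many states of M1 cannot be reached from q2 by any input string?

4

BFS from q2 reaches {q2, q4, q5, q6, q7, q8, q9, q10}; the 4 state(s) q0, q1, q3, q11 are never visited.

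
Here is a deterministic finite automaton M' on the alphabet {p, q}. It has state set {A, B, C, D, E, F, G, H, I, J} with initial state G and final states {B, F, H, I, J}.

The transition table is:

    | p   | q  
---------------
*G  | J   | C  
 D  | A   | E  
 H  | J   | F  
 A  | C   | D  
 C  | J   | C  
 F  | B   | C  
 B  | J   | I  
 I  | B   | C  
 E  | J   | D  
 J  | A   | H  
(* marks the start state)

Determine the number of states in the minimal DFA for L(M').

7

Initial partition by acceptance: {B,F,H,I,J} | {A,C,D,E,G}.
Refine {B,F,H,I,J} on symbol p: members go to different blocks, giving {B,F,H,I} and {J}.
Refine {B,F,H,I} on symbol p: members go to different blocks, giving {B,H} and {F,I}.
Split {A,C,D,E,G} by δ(·,p) → {C,E,G} and {A,D}.
Refine {C,E,G} on symbol q: members go to different blocks, giving {C,G} and {E}.
On input p, block {A,D} splits into {A} and {D}.
Stable partition: {B,H} | {C,G} | {J} | {F,I} | {A} | {E} | {D} — 7 equivalence classes.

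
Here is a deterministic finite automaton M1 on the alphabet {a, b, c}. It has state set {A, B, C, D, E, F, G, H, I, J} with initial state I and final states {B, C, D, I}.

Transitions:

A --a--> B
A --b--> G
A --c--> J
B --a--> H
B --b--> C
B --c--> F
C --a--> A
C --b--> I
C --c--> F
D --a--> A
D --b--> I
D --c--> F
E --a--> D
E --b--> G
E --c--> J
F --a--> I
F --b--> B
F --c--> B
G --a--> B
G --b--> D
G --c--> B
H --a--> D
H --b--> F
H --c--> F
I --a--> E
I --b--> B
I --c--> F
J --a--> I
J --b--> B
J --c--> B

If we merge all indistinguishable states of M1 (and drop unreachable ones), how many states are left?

3

All states are reachable from the start state.
Start with accepting vs non-accepting: {B,C,D,I} | {A,E,F,G,H,J}.
Split {A,E,F,G,H,J} by δ(·,b) → {A,E,H} and {F,G,J}.
Stable partition: {B,C,D,I} | {A,E,H} | {F,G,J} — 3 equivalence classes.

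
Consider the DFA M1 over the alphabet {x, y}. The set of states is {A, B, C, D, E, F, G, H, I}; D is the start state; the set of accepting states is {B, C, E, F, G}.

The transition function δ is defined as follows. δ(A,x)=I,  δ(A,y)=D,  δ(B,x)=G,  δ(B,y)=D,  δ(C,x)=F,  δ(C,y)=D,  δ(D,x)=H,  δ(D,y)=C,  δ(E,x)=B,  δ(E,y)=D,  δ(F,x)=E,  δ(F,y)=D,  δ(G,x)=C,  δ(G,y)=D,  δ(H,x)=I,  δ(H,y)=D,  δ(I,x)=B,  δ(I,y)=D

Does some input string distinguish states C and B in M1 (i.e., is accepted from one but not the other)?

First remove the unreachable states {A}; 8 states remain.
Start with accepting vs non-accepting: {B,C,E,F,G} | {D,H,I}.
On input x, block {D,H,I} splits into {D,H} and {I}.
Split {D,H} by δ(·,x) → {D} and {H}.
Stable partition: {B,C,E,F,G} | {D} | {I} | {H} — 4 equivalence classes.
C and B lie in the same block of the stable partition, so they are equivalent — no string distinguishes them.

No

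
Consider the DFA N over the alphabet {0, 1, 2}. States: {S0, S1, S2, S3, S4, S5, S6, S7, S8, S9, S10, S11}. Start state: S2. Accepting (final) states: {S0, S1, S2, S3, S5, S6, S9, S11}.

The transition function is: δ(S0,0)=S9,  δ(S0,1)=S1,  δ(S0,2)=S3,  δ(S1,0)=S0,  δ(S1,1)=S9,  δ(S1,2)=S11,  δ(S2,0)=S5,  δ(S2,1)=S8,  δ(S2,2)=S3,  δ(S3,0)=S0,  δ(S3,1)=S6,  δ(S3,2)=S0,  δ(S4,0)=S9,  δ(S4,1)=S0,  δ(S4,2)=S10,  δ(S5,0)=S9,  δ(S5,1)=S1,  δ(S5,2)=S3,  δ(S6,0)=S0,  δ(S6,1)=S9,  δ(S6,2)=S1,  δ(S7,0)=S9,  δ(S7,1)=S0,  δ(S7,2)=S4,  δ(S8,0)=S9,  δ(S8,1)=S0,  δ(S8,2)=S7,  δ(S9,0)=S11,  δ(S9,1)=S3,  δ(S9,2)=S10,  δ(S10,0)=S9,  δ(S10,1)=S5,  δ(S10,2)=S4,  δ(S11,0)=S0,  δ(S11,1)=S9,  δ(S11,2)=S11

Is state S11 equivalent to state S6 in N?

Yes

Initial partition by acceptance: {S0,S1,S2,S3,S5,S6,S9,S11} | {S4,S7,S8,S10}.
Refine {S0,S1,S2,S3,S5,S6,S9,S11} on symbol 1: members go to different blocks, giving {S0,S1,S3,S5,S6,S9,S11} and {S2}.
Refine {S0,S1,S3,S5,S6,S9,S11} on symbol 2: members go to different blocks, giving {S0,S1,S3,S5,S6,S11} and {S9}.
Refine {S0,S1,S3,S5,S6,S11} on symbol 0: members go to different blocks, giving {S1,S3,S6,S11} and {S0,S5}.
Refine {S1,S3,S6,S11} on symbol 1: members go to different blocks, giving {S1,S6,S11} and {S3}.
Stable partition: {S1,S6,S11} | {S4,S7,S8,S10} | {S2} | {S9} | {S0,S5} | {S3} — 6 equivalence classes.
S11 and S6 lie in the same block of the stable partition, so they are equivalent — no string distinguishes them.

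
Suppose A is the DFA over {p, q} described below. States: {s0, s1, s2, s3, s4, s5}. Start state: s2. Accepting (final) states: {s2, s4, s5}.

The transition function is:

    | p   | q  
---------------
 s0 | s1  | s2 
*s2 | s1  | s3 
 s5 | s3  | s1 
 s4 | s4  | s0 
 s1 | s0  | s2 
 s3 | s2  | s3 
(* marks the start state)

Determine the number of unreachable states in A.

BFS from s2 reaches {s0, s1, s2, s3}; the 2 state(s) s4, s5 are never visited.

2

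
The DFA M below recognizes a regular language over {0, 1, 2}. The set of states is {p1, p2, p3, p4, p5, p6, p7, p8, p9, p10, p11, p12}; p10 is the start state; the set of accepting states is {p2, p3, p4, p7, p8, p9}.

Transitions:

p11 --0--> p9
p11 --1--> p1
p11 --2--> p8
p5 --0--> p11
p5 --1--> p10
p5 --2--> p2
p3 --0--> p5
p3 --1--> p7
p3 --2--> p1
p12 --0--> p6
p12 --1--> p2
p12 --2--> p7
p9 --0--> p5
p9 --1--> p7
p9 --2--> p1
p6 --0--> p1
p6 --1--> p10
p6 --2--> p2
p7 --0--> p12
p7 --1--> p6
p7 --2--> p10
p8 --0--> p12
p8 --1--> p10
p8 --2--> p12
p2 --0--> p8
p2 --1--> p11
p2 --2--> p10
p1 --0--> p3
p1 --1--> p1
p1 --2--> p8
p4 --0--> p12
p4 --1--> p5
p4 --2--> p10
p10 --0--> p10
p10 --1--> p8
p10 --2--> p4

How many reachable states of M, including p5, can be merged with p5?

2

P0 = {p2,p3,p4,p7,p8,p9} | {p1,p5,p6,p10,p11,p12}.
On input 0, block {p2,p3,p4,p7,p8,p9} splits into {p3,p4,p7,p8,p9} and {p2}.
Split {p3,p4,p7,p8,p9} by δ(·,1) → {p4,p7,p8} and {p3,p9}.
Split {p1,p5,p6,p10,p11,p12} by δ(·,0) → {p5,p6,p10,p12} and {p1,p11}.
Refine {p5,p6,p10,p12} on symbol 0: members go to different blocks, giving {p5,p6} and {p10,p12}.
Split {p4,p7,p8} by δ(·,1) → {p4,p7} and {p8}.
On input 0, block {p10,p12} splits into {p10} and {p12}.
Stable partition: {p4,p7} | {p5,p6} | {p2} | {p3,p9} | {p1,p11} | {p10} | {p8} | {p12} — 8 equivalence classes.
The equivalence class containing p5 is {p5,p6}, of size 2.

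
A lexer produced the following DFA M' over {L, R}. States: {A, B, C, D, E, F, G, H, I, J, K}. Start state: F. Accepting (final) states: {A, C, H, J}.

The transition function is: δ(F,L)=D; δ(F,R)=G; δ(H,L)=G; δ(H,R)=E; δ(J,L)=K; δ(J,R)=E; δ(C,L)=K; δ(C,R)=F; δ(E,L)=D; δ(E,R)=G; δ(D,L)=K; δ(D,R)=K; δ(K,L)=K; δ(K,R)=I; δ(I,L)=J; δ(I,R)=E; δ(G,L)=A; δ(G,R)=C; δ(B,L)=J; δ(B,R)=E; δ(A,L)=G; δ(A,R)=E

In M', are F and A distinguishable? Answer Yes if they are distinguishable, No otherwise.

Reachable states from the start: {A,C,D,E,F,G,I,J,K}. Unreachable: {B,H} — drop them.
Start with accepting vs non-accepting: {A,C,J} | {D,E,F,G,I,K}.
Split {D,E,F,G,I,K} by δ(·,L) → {D,E,F,K} and {G,I}.
On input L, block {A,C,J} splits into {C,J} and {A}.
Split {D,E,F,K} by δ(·,R) → {E,F,K} and {D}.
Split {E,F,K} by δ(·,L) → {E,F} and {K}.
Split {G,I} by δ(·,L) → {G} and {I}.
Stable partition: {C,J} | {E,F} | {G} | {A} | {D} | {K} | {I} — 7 equivalence classes.
F and A end up in different blocks, so they are distinguishable. For instance, the string 'ε' is accepted from only A.

Yes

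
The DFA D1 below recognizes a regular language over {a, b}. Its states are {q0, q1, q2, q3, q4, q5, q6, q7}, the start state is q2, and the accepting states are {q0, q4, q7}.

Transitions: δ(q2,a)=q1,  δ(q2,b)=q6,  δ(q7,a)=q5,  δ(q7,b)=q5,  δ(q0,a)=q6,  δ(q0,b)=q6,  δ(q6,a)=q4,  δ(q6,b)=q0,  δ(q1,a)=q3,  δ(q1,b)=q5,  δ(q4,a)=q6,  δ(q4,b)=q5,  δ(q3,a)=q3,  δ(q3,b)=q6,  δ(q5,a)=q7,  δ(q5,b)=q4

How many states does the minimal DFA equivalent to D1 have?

3

All states are reachable from the start state.
Initial partition by acceptance: {q0,q4,q7} | {q1,q2,q3,q5,q6}.
On input a, block {q1,q2,q3,q5,q6} splits into {q1,q2,q3} and {q5,q6}.
No further refinement is possible. Final partition (3 blocks): {q0,q4,q7} | {q1,q2,q3} | {q5,q6}.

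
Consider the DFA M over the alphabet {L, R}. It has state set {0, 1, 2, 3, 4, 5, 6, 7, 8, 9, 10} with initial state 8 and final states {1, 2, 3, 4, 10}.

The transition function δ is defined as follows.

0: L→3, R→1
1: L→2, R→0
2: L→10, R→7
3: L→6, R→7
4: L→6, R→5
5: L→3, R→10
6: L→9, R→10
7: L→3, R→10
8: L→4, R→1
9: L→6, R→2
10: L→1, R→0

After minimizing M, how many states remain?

Every state is reachable, so we keep all 11.
Initial partition by acceptance: {1,2,3,4,10} | {0,5,6,7,8,9}.
Split {1,2,3,4,10} by δ(·,L) → {1,2,10} and {3,4}.
Split {0,5,6,7,8,9} by δ(·,L) → {0,5,7,8} and {6,9}.
The partition is now stable with 4 blocks: {1,2,10} | {0,5,7,8} | {3,4} | {6,9}.

4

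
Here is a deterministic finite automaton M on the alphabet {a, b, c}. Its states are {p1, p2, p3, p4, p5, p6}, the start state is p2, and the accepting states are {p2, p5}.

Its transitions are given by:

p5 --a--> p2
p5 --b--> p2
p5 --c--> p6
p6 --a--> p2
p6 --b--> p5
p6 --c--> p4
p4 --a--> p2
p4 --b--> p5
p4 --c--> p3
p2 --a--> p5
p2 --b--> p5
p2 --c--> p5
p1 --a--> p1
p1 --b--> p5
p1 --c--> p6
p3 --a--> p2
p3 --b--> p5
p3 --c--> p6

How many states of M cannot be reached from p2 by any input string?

1

BFS from p2 reaches {p2, p3, p4, p5, p6}; the 1 state(s) p1 are never visited.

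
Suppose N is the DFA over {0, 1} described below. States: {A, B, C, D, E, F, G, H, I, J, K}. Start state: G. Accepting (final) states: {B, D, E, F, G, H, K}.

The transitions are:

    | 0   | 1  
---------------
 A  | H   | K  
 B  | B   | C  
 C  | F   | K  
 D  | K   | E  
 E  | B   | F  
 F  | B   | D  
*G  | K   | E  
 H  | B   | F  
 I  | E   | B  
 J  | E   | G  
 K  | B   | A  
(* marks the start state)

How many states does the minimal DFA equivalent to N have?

States {I,J} cannot be reached from the start state, so discard them.
P0 = {B,D,E,F,G,H,K} | {A,C}.
Refine {B,D,E,F,G,H,K} on symbol 1: members go to different blocks, giving {D,E,F,G,H} and {B,K}.
No further refinement is possible. Final partition (3 blocks): {D,E,F,G,H} | {A,C} | {B,K}.

3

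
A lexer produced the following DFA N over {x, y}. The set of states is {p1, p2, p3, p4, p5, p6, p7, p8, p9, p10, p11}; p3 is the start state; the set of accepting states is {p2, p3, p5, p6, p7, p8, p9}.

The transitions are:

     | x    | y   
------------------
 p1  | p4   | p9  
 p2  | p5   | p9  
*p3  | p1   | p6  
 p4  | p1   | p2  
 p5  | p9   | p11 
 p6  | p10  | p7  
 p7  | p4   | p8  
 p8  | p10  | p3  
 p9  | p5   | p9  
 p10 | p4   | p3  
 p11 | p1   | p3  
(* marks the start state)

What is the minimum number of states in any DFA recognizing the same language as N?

6

All states are reachable from the start state.
Initial partition by acceptance: {p2,p3,p5,p6,p7,p8,p9} | {p1,p4,p10,p11}.
Refine {p2,p3,p5,p6,p7,p8,p9} on symbol x: members go to different blocks, giving {p3,p6,p7,p8} and {p2,p5,p9}.
Split {p1,p4,p10,p11} by δ(·,y) → {p1,p4} and {p10,p11}.
Split {p3,p6,p7,p8} by δ(·,x) → {p3,p7} and {p6,p8}.
Split {p2,p5,p9} by δ(·,y) → {p2,p9} and {p5}.
Stable partition: {p3,p7} | {p1,p4} | {p2,p9} | {p10,p11} | {p6,p8} | {p5} — 6 equivalence classes.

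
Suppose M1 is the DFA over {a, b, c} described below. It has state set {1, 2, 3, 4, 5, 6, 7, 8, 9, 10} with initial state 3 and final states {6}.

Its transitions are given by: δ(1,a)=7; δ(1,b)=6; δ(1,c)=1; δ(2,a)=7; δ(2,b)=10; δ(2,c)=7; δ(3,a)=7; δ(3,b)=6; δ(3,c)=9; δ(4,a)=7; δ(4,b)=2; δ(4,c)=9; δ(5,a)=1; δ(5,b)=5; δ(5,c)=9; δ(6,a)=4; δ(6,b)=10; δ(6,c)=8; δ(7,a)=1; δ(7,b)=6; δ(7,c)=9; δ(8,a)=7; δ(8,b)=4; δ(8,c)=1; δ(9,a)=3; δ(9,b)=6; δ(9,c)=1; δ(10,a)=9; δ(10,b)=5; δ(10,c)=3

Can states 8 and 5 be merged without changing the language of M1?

Yes

P0 = {6} | {1,2,3,4,5,7,8,9,10}.
Refine {1,2,3,4,5,7,8,9,10} on symbol b: members go to different blocks, giving {2,4,5,8,10} and {1,3,7,9}.
No further refinement is possible. Final partition (3 blocks): {6} | {2,4,5,8,10} | {1,3,7,9}.
8 and 5 lie in the same block of the stable partition, so they are equivalent — no string distinguishes them.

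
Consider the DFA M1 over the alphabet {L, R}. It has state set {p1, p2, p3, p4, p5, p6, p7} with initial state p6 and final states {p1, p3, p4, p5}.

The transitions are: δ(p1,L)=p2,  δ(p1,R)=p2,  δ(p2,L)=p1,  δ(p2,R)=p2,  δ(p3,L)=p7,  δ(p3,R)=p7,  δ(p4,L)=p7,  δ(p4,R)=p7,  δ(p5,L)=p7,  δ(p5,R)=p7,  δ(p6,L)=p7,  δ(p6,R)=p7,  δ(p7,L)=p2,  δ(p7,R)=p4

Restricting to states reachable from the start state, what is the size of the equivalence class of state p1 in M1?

Reachable states from the start: {p1,p2,p4,p6,p7}. Unreachable: {p3,p5} — drop them.
P0 = {p1,p4} | {p2,p6,p7}.
On input L, block {p2,p6,p7} splits into {p6,p7} and {p2}.
On input L, block {p1,p4} splits into {p1} and {p4}.
On input L, block {p6,p7} splits into {p6} and {p7}.
The partition is now stable with 5 blocks: {p1} | {p6} | {p2} | {p4} | {p7}.
State p1 belongs to the block {p1}, which has 1 states.

1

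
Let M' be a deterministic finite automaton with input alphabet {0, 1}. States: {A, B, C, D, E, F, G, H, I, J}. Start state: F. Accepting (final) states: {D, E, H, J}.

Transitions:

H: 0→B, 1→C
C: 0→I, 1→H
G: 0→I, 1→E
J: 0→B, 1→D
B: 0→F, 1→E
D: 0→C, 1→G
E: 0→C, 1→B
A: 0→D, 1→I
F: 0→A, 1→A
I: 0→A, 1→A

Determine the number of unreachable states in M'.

1

BFS from F reaches {A, B, C, D, E, F, G, H, I}; the 1 state(s) J are never visited.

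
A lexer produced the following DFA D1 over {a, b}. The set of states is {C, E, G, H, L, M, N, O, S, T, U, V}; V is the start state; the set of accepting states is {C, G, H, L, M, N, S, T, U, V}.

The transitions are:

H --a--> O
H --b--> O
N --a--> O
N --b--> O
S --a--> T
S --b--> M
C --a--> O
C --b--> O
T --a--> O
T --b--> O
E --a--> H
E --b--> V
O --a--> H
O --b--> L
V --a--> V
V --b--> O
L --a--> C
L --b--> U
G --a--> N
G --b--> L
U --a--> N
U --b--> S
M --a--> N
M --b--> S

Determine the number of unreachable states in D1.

No path from V leads to E, G; the other 10 states are all reachable.

2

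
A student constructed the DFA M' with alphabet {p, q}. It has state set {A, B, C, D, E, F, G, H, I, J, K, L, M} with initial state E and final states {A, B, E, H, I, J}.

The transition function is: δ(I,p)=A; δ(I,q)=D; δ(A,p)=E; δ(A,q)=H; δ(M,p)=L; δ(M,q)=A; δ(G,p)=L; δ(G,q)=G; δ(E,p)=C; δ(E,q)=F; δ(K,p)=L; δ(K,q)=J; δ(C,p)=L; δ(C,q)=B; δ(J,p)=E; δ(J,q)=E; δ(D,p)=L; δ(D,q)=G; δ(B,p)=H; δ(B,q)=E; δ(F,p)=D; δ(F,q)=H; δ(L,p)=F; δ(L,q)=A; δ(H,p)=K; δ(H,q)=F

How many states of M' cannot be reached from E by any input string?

2

BFS from E reaches {A, B, C, D, E, F, G, H, J, K, L}; the 2 state(s) I, M are never visited.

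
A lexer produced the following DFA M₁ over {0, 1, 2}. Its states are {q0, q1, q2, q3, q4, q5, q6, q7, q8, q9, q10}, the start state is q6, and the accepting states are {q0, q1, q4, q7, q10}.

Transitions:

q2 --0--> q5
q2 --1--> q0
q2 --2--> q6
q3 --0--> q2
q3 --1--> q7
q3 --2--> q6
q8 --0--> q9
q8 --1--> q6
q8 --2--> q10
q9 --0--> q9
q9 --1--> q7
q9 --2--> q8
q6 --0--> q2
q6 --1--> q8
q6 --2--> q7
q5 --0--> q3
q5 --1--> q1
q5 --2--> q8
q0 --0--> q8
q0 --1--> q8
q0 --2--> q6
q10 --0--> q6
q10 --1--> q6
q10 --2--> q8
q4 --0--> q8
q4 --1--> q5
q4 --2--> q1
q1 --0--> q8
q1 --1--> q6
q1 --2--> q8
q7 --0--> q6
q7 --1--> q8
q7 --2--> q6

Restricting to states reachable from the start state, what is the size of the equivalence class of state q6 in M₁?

2

States {q4} cannot be reached from the start state, so discard them.
Initial partition by acceptance: {q0,q1,q7,q10} | {q2,q3,q5,q6,q8,q9}.
Refine {q2,q3,q5,q6,q8,q9} on symbol 1: members go to different blocks, giving {q2,q3,q5,q9} and {q6,q8}.
The partition is now stable with 3 blocks: {q0,q1,q7,q10} | {q2,q3,q5,q9} | {q6,q8}.
The equivalence class containing q6 is {q6,q8}, of size 2.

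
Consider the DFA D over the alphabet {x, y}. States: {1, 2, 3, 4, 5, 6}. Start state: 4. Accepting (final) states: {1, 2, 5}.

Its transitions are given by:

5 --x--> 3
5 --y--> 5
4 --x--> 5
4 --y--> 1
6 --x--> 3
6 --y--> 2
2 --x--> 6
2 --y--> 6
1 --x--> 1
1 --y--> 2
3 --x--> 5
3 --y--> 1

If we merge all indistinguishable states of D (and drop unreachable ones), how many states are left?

5

Every state is reachable, so we keep all 6.
P0 = {1,2,5} | {3,4,6}.
Refine {1,2,5} on symbol x: members go to different blocks, giving {2,5} and {1}.
On input y, block {2,5} splits into {2} and {5}.
On input x, block {3,4,6} splits into {3,4} and {6}.
Stable partition: {2} | {3,4} | {1} | {5} | {6} — 5 equivalence classes.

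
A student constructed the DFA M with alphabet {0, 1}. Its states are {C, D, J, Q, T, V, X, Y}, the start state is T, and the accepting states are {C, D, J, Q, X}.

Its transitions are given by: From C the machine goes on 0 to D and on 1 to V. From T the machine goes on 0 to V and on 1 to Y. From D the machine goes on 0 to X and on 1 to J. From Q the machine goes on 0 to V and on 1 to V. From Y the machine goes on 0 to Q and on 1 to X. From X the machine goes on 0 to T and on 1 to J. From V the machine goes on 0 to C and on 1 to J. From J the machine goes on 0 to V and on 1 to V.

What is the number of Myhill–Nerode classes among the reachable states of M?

Every state is reachable, so we keep all 8.
P0 = {C,D,J,Q,X} | {T,V,Y}.
Refine {C,D,J,Q,X} on symbol 0: members go to different blocks, giving {J,Q,X} and {C,D}.
Split {J,Q,X} by δ(·,1) → {J,Q} and {X}.
On input 0, block {T,V,Y} splits into {Y} and {V} and {T}.
On input 0, block {C,D} splits into {D} and {C}.
The partition is now stable with 7 blocks: {J,Q} | {Y} | {D} | {X} | {V} | {T} | {C}.

7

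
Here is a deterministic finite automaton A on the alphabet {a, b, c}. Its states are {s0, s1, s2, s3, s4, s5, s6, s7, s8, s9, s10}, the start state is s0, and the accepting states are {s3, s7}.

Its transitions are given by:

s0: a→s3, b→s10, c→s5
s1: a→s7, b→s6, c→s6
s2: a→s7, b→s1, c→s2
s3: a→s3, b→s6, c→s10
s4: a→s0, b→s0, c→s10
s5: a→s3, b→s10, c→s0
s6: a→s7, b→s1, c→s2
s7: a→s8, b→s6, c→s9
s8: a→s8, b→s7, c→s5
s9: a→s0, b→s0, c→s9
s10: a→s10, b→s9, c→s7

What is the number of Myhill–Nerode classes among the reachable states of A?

States {s4} cannot be reached from the start state, so discard them.
Initial partition by acceptance: {s3,s7} | {s0,s1,s2,s5,s6,s8,s9,s10}.
Split {s3,s7} by δ(·,a) → {s3} and {s7}.
Split {s0,s1,s2,s5,s6,s8,s9,s10} by δ(·,a) → {s1,s2,s6} and {s8,s9,s10} and {s0,s5}.
On input a, block {s8,s9,s10} splits into {s8,s10} and {s9}.
Refine {s8,s10} on symbol b: members go to different blocks, giving {s8} and {s10}.
Stable partition: {s3} | {s1,s2,s6} | {s7} | {s8} | {s0,s5} | {s9} | {s10} — 7 equivalence classes.

7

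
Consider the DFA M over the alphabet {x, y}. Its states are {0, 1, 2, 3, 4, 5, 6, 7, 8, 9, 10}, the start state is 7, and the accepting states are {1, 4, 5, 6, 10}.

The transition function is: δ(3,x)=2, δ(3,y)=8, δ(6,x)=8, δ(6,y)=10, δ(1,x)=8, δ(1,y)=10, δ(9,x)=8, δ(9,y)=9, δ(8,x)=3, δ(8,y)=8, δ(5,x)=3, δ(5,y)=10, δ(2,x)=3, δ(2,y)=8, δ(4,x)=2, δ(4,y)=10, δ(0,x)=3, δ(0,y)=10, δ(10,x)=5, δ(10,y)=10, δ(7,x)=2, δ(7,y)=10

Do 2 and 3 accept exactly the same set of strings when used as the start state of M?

Yes

First remove the unreachable states {0,1,4,6,9}; 6 states remain.
Initial partition by acceptance: {5,10} | {2,3,7,8}.
Split {5,10} by δ(·,x) → {5} and {10}.
Refine {2,3,7,8} on symbol y: members go to different blocks, giving {2,3,8} and {7}.
Stable partition: {5} | {2,3,8} | {10} | {7} — 4 equivalence classes.
2 and 3 lie in the same block of the stable partition, so they are equivalent — no string distinguishes them.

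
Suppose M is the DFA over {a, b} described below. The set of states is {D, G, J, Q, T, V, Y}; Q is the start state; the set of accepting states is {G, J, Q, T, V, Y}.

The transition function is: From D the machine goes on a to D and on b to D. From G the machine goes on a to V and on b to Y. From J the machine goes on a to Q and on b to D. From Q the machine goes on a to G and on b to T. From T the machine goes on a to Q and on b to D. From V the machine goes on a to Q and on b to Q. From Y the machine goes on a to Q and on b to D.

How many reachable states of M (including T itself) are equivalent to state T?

2

Reachable states from the start: {D,G,Q,T,V,Y}. Unreachable: {J} — drop them.
P0 = {G,Q,T,V,Y} | {D}.
Split {G,Q,T,V,Y} by δ(·,b) → {G,Q,V} and {T,Y}.
Split {G,Q,V} by δ(·,b) → {G,Q} and {V}.
On input a, block {G,Q} splits into {Q} and {G}.
No further refinement is possible. Final partition (5 blocks): {Q} | {D} | {T,Y} | {V} | {G}.
The equivalence class containing T is {T,Y}, of size 2.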